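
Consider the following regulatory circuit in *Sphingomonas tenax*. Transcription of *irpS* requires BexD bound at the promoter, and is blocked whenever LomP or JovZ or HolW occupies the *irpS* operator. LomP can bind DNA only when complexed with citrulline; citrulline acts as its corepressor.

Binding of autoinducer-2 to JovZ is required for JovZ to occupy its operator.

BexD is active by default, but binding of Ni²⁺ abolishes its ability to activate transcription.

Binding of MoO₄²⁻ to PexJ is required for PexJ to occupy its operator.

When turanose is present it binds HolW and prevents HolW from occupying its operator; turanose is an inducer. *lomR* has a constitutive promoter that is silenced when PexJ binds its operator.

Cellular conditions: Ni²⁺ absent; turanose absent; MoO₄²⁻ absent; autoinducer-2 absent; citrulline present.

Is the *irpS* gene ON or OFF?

OFF

Ni²⁺ is absent, so BexD is active.
Citrulline is present, so LomP is active.
Autoinducer-2 is absent, so JovZ is inactive.
Turanose is absent, so HolW is active.
With repressor LomP bound, *irpS* is not transcribed.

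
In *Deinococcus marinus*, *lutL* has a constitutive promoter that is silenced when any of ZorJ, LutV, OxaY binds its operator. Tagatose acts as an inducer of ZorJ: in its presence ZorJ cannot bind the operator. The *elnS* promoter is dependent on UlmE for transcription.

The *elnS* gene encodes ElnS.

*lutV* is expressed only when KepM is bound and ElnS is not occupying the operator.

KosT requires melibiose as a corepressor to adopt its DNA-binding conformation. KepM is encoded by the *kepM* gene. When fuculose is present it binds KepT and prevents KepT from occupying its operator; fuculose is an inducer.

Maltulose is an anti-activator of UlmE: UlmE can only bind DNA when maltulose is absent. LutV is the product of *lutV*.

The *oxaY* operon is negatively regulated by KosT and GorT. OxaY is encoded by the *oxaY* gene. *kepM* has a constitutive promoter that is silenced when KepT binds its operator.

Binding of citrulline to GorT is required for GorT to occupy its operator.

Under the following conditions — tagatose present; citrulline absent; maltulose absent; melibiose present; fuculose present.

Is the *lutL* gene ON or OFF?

Tagatose is present, so ZorJ is inactive.
Fuculose is present, so KepT is inactive.
With no repressor bound, *kepM* is transcribed.
So KepM is produced and active.
Maltulose is absent, so UlmE is active.
No repressor is bound and UlmE is active, so *elnS* is transcribed.
So ElnS is produced and active.
With repressor ElnS bound, *lutV* is not transcribed.
So LutV is not produced.
Melibiose is present, so KosT is active.
Citrulline is absent, so GorT is inactive.
With repressor KosT bound, *oxaY* is not transcribed.
So OxaY is not produced.
With no repressor bound, *lutL* is transcribed.

ON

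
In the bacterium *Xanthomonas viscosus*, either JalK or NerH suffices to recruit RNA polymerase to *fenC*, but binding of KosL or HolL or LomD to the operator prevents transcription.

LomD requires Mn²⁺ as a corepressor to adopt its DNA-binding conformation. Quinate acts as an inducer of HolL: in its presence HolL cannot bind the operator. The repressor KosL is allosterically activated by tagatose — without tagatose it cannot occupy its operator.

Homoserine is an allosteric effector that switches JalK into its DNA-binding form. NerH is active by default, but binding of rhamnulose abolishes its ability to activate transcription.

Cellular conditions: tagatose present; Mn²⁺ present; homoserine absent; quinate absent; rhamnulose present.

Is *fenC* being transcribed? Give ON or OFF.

OFF

Homoserine is absent, so JalK is inactive.
Tagatose is present, so KosL is active.
Quinate is absent, so HolL is active.
Mn²⁺ is present, so LomD is active.
Rhamnulose is present, so NerH is inactive.
With repressor KosL bound, *fenC* is not transcribed.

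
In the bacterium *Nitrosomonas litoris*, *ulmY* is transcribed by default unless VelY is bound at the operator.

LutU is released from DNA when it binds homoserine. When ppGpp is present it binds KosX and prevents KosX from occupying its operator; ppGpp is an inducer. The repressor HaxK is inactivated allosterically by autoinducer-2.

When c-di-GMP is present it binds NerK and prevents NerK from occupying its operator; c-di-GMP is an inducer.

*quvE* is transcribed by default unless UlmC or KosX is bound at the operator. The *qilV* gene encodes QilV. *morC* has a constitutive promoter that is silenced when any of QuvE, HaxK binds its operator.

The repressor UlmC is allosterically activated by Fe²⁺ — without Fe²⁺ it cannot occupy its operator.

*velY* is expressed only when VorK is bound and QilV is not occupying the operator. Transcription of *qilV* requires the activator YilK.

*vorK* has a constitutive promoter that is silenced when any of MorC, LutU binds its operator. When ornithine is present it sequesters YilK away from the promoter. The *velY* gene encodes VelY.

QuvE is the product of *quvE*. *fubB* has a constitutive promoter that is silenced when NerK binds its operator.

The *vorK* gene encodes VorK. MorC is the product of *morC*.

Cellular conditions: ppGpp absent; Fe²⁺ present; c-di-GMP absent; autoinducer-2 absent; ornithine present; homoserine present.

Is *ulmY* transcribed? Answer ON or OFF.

Fe²⁺ is present, so UlmC is active.
ppGpp is absent, so KosX is active.
With repressor UlmC bound, *quvE* is not transcribed.
So QuvE is not produced.
Autoinducer-2 is absent, so HaxK is active.
With repressor HaxK bound, *morC* is not transcribed.
So MorC is not produced.
Homoserine is present, so LutU is inactive.
With no repressor bound, *vorK* is transcribed.
So VorK is produced and active.
Ornithine is present, so YilK is inactive.
Required activator YilK is absent, so *qilV* is not transcribed.
So QilV is not produced.
No repressor is bound and VorK is active, so *velY* is transcribed.
So VelY is produced and active.
With repressor VelY bound, *ulmY* is not transcribed.

OFF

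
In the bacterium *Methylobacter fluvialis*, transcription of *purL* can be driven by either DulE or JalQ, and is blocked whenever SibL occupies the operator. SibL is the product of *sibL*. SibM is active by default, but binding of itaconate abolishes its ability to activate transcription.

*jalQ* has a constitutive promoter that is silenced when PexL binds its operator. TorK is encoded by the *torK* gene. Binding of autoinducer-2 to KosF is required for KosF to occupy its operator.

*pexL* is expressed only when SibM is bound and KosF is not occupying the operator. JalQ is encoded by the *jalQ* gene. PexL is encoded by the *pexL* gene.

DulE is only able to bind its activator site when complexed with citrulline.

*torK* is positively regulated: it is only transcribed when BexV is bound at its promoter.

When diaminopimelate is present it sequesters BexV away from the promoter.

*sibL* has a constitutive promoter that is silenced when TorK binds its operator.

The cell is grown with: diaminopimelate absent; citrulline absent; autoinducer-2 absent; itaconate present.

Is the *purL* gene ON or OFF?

ON

Citrulline is absent, so DulE is inactive.
Autoinducer-2 is absent, so KosF is inactive.
Itaconate is present, so SibM is inactive.
Required activator SibM is absent, so *pexL* is not transcribed.
So PexL is not produced.
With no repressor bound, *jalQ* is transcribed.
So JalQ is produced and active.
Diaminopimelate is absent, so BexV is active.
No repressor is bound and BexV is active, so *torK* is transcribed.
So TorK is produced and active.
With repressor TorK bound, *sibL* is not transcribed.
So SibL is not produced.
Activator JalQ is present, so *purL* is transcribed.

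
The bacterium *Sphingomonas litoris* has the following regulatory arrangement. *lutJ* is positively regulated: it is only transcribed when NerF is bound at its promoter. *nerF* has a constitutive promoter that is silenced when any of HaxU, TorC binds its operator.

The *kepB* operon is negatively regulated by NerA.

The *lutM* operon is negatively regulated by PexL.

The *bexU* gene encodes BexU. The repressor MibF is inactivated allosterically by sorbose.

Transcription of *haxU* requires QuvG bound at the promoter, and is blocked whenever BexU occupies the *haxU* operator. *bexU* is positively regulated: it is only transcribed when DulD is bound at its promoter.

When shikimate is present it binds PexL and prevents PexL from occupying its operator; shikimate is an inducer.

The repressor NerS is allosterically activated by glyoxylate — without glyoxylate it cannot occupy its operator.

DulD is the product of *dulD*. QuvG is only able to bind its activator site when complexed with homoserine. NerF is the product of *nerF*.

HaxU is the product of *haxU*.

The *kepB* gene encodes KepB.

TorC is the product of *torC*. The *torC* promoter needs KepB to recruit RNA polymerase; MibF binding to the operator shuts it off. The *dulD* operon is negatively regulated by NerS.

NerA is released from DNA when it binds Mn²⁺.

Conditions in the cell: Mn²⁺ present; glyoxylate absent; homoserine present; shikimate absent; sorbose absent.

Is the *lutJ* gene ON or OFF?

Glyoxylate is absent, so NerS is inactive.
With no repressor bound, *dulD* is transcribed.
So DulD is produced and active.
No repressor is bound and DulD is active, so *bexU* is transcribed.
So BexU is produced and active.
Homoserine is present, so QuvG is active.
With repressor BexU bound, *haxU* is not transcribed.
So HaxU is not produced.
Sorbose is absent, so MibF is active.
Mn²⁺ is present, so NerA is inactive.
With no repressor bound, *kepB* is transcribed.
So KepB is produced and active.
With repressor MibF bound, *torC* is not transcribed.
So TorC is not produced.
With no repressor bound, *nerF* is transcribed.
So NerF is produced and active.
No repressor is bound and NerF is active, so *lutJ* is transcribed.

ON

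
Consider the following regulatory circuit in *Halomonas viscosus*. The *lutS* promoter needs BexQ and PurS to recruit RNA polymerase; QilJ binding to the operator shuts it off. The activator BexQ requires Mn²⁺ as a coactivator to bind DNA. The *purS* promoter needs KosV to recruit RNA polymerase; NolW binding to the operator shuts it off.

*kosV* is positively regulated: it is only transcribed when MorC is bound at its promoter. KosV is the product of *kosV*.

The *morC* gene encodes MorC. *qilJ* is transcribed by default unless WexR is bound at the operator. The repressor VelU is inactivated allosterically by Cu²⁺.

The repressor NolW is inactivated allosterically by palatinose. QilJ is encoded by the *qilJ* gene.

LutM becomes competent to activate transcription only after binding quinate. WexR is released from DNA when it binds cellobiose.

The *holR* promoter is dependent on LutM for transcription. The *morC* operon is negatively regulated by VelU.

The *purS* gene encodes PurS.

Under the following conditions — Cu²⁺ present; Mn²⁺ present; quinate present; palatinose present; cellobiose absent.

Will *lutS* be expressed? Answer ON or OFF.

Cellobiose is absent, so WexR is active.
With repressor WexR bound, *qilJ* is not transcribed.
So QilJ is not produced.
Mn²⁺ is present, so BexQ is active.
Cu²⁺ is present, so VelU is inactive.
With no repressor bound, *morC* is transcribed.
So MorC is produced and active.
No repressor is bound and MorC is active, so *kosV* is transcribed.
So KosV is produced and active.
Palatinose is present, so NolW is inactive.
No repressor is bound and KosV is active, so *purS* is transcribed.
So PurS is produced and active.
No repressor is bound and BexQ and PurS are active, so *lutS* is transcribed.

ON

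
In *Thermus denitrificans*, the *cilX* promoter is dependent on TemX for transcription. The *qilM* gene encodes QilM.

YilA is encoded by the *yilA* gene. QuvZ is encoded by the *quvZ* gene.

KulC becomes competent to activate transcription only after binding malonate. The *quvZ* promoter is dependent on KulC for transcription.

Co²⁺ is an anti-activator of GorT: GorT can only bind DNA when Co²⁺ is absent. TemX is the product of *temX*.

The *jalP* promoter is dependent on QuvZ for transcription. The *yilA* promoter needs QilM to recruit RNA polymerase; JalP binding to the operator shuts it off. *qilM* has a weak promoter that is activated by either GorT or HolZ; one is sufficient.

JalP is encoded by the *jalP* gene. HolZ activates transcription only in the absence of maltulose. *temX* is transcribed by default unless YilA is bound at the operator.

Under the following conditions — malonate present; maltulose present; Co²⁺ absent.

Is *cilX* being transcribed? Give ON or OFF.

ON

Malonate is present, so KulC is active.
No repressor is bound and KulC is active, so *quvZ* is transcribed.
So QuvZ is produced and active.
No repressor is bound and QuvZ is active, so *jalP* is transcribed.
So JalP is produced and active.
Co²⁺ is absent, so GorT is active.
Maltulose is present, so HolZ is inactive.
Activator GorT is present, so *qilM* is transcribed.
So QilM is produced and active.
With repressor JalP bound, *yilA* is not transcribed.
So YilA is not produced.
With no repressor bound, *temX* is transcribed.
So TemX is produced and active.
No repressor is bound and TemX is active, so *cilX* is transcribed.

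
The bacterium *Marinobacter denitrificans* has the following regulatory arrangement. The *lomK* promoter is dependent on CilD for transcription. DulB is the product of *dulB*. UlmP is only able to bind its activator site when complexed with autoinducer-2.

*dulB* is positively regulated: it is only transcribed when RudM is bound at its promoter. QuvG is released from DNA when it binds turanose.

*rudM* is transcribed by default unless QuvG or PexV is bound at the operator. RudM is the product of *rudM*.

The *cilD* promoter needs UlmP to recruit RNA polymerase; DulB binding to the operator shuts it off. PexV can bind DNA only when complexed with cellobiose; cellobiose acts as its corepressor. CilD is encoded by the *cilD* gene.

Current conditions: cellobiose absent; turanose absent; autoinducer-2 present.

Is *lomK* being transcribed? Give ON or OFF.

ON

Turanose is absent, so QuvG is active.
Cellobiose is absent, so PexV is inactive.
With repressor QuvG bound, *rudM* is not transcribed.
So RudM is not produced.
Required activator RudM is absent, so *dulB* is not transcribed.
So DulB is not produced.
Autoinducer-2 is present, so UlmP is active.
No repressor is bound and UlmP is active, so *cilD* is transcribed.
So CilD is produced and active.
No repressor is bound and CilD is active, so *lomK* is transcribed.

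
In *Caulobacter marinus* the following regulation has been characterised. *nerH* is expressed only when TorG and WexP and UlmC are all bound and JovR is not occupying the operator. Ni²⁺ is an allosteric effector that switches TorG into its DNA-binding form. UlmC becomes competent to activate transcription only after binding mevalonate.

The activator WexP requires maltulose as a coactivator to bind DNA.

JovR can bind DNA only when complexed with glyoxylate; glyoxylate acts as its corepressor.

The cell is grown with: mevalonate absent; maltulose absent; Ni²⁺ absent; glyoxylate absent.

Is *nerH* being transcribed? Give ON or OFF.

Ni²⁺ is absent, so TorG is inactive.
Maltulose is absent, so WexP is inactive.
Glyoxylate is absent, so JovR is inactive.
Mevalonate is absent, so UlmC is inactive.
Required activator TorG is absent, so *nerH* is not transcribed.

OFF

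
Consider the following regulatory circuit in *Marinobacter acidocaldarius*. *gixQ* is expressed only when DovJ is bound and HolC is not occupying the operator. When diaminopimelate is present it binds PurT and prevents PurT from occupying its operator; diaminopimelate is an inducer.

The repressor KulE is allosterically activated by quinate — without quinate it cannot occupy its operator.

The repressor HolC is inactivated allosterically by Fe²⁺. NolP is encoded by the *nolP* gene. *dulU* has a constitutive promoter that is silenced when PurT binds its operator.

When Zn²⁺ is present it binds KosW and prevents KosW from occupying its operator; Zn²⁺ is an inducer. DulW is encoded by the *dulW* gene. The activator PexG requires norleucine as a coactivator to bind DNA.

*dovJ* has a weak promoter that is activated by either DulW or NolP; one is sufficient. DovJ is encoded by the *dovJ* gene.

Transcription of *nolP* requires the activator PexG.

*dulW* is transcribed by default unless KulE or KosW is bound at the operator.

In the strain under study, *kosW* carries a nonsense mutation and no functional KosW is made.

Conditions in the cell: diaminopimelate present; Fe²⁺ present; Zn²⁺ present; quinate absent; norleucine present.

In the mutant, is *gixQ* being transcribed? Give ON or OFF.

ON

Quinate is absent, so KulE is inactive.
KosW is non-functional in this strain, so it has no effect.
With no repressor bound, *dulW* is transcribed.
So DulW is produced and active.
Norleucine is present, so PexG is active.
No repressor is bound and PexG is active, so *nolP* is transcribed.
So NolP is produced and active.
Activator DulW is present, so *dovJ* is transcribed.
So DovJ is produced and active.
Fe²⁺ is present, so HolC is inactive.
No repressor is bound and DovJ is active, so *gixQ* is transcribed.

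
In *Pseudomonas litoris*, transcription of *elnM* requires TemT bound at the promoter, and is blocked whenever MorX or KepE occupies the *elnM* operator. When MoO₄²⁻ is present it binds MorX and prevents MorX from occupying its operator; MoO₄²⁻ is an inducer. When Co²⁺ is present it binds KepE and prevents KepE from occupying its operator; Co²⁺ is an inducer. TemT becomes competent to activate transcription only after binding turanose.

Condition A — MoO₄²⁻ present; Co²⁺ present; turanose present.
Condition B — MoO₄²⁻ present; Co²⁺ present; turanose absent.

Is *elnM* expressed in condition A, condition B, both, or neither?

A only

Condition A:
MoO₄²⁻ is present, so MorX is inactive.
Co²⁺ is present, so KepE is inactive.
Turanose is present, so TemT is active.
No repressor is bound and TemT is active, so *elnM* is transcribed.
→ *elnM* is ON in A.
Condition B:
MoO₄²⁻ is present, so MorX is inactive.
Co²⁺ is present, so KepE is inactive.
Turanose is absent, so TemT is inactive.
Required activator TemT is absent, so *elnM* is not transcribed.
→ *elnM* is OFF in B.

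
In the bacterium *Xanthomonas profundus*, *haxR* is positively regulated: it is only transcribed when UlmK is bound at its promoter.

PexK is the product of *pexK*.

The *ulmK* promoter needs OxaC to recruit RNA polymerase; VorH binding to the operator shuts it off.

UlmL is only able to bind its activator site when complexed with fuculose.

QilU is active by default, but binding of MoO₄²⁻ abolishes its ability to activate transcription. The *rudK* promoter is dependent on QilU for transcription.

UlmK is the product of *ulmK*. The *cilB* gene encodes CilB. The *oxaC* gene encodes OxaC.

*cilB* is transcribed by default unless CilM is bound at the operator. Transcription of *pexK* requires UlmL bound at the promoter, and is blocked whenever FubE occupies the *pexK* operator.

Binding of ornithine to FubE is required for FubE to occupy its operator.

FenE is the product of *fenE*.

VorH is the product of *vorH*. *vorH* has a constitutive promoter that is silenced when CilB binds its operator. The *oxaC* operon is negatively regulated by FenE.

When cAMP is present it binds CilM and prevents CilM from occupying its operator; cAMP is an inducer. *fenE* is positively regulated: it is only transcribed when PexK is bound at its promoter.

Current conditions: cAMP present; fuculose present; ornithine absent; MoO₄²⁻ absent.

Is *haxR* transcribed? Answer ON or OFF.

Fuculose is present, so UlmL is active.
Ornithine is absent, so FubE is inactive.
No repressor is bound and UlmL is active, so *pexK* is transcribed.
So PexK is produced and active.
No repressor is bound and PexK is active, so *fenE* is transcribed.
So FenE is produced and active.
With repressor FenE bound, *oxaC* is not transcribed.
So OxaC is not produced.
cAMP is present, so CilM is inactive.
With no repressor bound, *cilB* is transcribed.
So CilB is produced and active.
With repressor CilB bound, *vorH* is not transcribed.
So VorH is not produced.
Required activator OxaC is absent, so *ulmK* is not transcribed.
So UlmK is not produced.
Required activator UlmK is absent, so *haxR* is not transcribed.

OFF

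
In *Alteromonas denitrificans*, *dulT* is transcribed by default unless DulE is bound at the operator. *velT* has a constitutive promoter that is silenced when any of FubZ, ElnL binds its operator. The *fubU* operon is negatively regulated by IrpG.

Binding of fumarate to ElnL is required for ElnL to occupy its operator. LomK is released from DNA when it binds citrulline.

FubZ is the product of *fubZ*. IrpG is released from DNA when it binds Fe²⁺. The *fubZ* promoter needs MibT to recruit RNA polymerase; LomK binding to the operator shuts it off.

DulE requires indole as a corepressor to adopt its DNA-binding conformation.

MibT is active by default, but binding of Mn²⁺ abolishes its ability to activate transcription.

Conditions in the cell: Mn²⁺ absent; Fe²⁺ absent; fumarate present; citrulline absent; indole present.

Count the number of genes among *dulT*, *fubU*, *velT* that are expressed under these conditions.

0

Indole is present, so DulE is active.
With repressor DulE bound, *dulT* is not transcribed.
→ *dulT* is OFF.
Fe²⁺ is absent, so IrpG is active.
With repressor IrpG bound, *fubU* is not transcribed.
→ *fubU* is OFF.
Mn²⁺ is absent, so MibT is active.
Citrulline is absent, so LomK is active.
With repressor LomK bound, *fubZ* is not transcribed.
So FubZ is not produced.
Fumarate is present, so ElnL is active.
With repressor ElnL bound, *velT* is not transcribed.
→ *velT* is OFF.
0 of the 3 genes are transcribed.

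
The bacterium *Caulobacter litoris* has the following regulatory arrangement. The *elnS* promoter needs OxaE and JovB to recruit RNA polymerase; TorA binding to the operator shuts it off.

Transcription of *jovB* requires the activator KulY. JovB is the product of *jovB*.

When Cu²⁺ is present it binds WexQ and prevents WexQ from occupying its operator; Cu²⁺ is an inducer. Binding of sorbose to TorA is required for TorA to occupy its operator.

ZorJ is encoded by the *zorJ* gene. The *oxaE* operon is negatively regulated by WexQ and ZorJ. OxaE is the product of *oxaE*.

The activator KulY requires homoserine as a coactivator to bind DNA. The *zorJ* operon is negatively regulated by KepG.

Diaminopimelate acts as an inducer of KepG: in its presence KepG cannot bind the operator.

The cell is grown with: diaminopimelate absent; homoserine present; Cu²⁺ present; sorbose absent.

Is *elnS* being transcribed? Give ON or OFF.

ON

Sorbose is absent, so TorA is inactive.
Cu²⁺ is present, so WexQ is inactive.
Diaminopimelate is absent, so KepG is active.
With repressor KepG bound, *zorJ* is not transcribed.
So ZorJ is not produced.
With no repressor bound, *oxaE* is transcribed.
So OxaE is produced and active.
Homoserine is present, so KulY is active.
No repressor is bound and KulY is active, so *jovB* is transcribed.
So JovB is produced and active.
No repressor is bound and OxaE and JovB are active, so *elnS* is transcribed.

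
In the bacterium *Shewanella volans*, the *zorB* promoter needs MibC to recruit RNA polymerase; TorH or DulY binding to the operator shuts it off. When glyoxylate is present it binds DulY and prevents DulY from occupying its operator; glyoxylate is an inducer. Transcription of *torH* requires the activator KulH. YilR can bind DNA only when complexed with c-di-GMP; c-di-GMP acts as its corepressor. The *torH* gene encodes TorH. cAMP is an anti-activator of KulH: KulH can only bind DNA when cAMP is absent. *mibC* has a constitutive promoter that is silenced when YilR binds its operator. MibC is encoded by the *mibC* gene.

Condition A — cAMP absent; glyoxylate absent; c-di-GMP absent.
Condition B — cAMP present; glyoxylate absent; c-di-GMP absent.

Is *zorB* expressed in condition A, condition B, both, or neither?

Condition A:
cAMP is absent, so KulH is active.
No repressor is bound and KulH is active, so *torH* is transcribed.
So TorH is produced and active.
Glyoxylate is absent, so DulY is active.
c-di-GMP is absent, so YilR is inactive.
With no repressor bound, *mibC* is transcribed.
So MibC is produced and active.
With repressor TorH bound, *zorB* is not transcribed.
→ *zorB* is OFF in A.
Condition B:
cAMP is present, so KulH is inactive.
Required activator KulH is absent, so *torH* is not transcribed.
So TorH is not produced.
Glyoxylate is absent, so DulY is active.
c-di-GMP is absent, so YilR is inactive.
With no repressor bound, *mibC* is transcribed.
So MibC is produced and active.
With repressor DulY bound, *zorB* is not transcribed.
→ *zorB* is OFF in B.

neither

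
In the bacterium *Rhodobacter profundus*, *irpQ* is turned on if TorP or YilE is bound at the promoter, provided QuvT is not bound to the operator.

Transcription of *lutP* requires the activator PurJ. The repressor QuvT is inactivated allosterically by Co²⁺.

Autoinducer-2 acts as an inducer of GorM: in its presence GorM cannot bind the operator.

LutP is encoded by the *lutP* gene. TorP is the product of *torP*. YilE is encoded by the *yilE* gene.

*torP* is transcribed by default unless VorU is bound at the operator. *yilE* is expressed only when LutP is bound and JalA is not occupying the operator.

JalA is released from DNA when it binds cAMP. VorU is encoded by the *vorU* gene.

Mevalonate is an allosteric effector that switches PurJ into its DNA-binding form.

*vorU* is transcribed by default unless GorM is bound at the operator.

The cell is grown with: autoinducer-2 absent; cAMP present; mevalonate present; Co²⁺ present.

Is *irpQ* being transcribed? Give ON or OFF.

ON

Autoinducer-2 is absent, so GorM is active.
With repressor GorM bound, *vorU* is not transcribed.
So VorU is not produced.
With no repressor bound, *torP* is transcribed.
So TorP is produced and active.
Co²⁺ is present, so QuvT is inactive.
cAMP is present, so JalA is inactive.
Mevalonate is present, so PurJ is active.
No repressor is bound and PurJ is active, so *lutP* is transcribed.
So LutP is produced and active.
No repressor is bound and LutP is active, so *yilE* is transcribed.
So YilE is produced and active.
Activator TorP is present, so *irpQ* is transcribed.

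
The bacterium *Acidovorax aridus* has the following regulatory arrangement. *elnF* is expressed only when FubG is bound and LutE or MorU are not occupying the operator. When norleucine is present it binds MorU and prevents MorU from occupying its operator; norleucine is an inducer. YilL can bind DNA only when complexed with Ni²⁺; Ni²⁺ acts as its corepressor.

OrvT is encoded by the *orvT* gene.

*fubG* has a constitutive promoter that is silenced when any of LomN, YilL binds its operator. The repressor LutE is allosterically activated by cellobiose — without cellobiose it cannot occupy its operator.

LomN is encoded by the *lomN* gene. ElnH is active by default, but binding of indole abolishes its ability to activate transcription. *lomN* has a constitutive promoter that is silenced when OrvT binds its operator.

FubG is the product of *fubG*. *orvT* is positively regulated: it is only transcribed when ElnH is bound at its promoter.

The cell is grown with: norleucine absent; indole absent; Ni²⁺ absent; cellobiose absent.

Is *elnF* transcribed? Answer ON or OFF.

Indole is absent, so ElnH is active.
No repressor is bound and ElnH is active, so *orvT* is transcribed.
So OrvT is produced and active.
With repressor OrvT bound, *lomN* is not transcribed.
So LomN is not produced.
Ni²⁺ is absent, so YilL is inactive.
With no repressor bound, *fubG* is transcribed.
So FubG is produced and active.
Cellobiose is absent, so LutE is inactive.
Norleucine is absent, so MorU is active.
With repressor MorU bound, *elnF* is not transcribed.

OFF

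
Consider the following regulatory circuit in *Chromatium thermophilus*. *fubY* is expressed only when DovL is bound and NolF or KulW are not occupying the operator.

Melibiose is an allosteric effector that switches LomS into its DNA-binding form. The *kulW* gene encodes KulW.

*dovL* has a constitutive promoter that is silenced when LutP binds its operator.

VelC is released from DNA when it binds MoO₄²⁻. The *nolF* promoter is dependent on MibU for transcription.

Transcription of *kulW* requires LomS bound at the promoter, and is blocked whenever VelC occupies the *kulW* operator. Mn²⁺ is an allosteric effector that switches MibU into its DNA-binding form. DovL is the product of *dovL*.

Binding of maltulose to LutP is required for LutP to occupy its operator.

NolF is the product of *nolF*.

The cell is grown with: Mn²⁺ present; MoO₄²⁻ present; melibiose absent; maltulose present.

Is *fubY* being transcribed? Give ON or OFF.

Mn²⁺ is present, so MibU is active.
No repressor is bound and MibU is active, so *nolF* is transcribed.
So NolF is produced and active.
Maltulose is present, so LutP is active.
With repressor LutP bound, *dovL* is not transcribed.
So DovL is not produced.
Melibiose is absent, so LomS is inactive.
MoO₄²⁻ is present, so VelC is inactive.
Required activator LomS is absent, so *kulW* is not transcribed.
So KulW is not produced.
With repressor NolF bound, *fubY* is not transcribed.

OFF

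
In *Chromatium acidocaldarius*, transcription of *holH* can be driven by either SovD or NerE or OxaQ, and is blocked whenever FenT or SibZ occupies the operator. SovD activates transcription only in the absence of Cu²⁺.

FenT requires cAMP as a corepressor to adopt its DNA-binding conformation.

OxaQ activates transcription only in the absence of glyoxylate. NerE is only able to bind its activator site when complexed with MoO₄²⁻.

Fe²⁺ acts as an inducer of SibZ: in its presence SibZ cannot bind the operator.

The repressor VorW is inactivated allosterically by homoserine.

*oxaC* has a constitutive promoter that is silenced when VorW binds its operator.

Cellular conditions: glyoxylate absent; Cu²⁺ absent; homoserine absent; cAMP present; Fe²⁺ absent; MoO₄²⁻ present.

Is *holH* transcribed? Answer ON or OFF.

OFF

cAMP is present, so FenT is active.
Cu²⁺ is absent, so SovD is active.
MoO₄²⁻ is present, so NerE is active.
Glyoxylate is absent, so OxaQ is active.
Fe²⁺ is absent, so SibZ is active.
With repressor FenT bound, *holH* is not transcribed.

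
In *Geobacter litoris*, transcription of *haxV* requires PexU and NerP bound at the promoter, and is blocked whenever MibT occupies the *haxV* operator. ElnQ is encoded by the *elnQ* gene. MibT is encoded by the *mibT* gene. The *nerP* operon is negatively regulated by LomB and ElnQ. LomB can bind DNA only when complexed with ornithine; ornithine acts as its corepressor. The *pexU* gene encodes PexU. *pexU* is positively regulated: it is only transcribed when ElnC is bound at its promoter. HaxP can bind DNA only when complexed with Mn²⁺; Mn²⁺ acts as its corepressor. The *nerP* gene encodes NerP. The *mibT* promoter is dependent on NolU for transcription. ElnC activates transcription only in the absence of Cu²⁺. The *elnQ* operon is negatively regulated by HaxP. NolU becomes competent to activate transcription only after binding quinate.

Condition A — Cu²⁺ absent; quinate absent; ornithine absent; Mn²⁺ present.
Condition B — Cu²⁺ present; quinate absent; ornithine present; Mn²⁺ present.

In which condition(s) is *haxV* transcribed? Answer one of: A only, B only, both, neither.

A only

Condition A:
Cu²⁺ is absent, so ElnC is active.
No repressor is bound and ElnC is active, so *pexU* is transcribed.
So PexU is produced and active.
Quinate is absent, so NolU is inactive.
Required activator NolU is absent, so *mibT* is not transcribed.
So MibT is not produced.
Ornithine is absent, so LomB is inactive.
Mn²⁺ is present, so HaxP is active.
With repressor HaxP bound, *elnQ* is not transcribed.
So ElnQ is not produced.
With no repressor bound, *nerP* is transcribed.
So NerP is produced and active.
No repressor is bound and PexU and NerP are active, so *haxV* is transcribed.
→ *haxV* is ON in A.
Condition B:
Cu²⁺ is present, so ElnC is inactive.
Required activator ElnC is absent, so *pexU* is not transcribed.
So PexU is not produced.
Quinate is absent, so NolU is inactive.
Required activator NolU is absent, so *mibT* is not transcribed.
So MibT is not produced.
Ornithine is present, so LomB is active.
Mn²⁺ is present, so HaxP is active.
With repressor HaxP bound, *elnQ* is not transcribed.
So ElnQ is not produced.
With repressor LomB bound, *nerP* is not transcribed.
So NerP is not produced.
Required activator PexU is absent, so *haxV* is not transcribed.
→ *haxV* is OFF in B.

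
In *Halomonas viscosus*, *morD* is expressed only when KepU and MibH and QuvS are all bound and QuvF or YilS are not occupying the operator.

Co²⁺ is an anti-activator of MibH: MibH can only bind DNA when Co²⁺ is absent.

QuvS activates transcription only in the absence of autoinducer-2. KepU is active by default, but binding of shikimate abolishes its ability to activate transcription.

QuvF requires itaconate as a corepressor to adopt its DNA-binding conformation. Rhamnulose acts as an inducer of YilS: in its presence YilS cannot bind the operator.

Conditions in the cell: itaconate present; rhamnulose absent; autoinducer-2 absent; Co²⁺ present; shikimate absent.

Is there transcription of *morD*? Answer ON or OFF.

OFF

Itaconate is present, so QuvF is active.
Shikimate is absent, so KepU is active.
Co²⁺ is present, so MibH is inactive.
Autoinducer-2 is absent, so QuvS is active.
Rhamnulose is absent, so YilS is active.
With repressor QuvF bound, *morD* is not transcribed.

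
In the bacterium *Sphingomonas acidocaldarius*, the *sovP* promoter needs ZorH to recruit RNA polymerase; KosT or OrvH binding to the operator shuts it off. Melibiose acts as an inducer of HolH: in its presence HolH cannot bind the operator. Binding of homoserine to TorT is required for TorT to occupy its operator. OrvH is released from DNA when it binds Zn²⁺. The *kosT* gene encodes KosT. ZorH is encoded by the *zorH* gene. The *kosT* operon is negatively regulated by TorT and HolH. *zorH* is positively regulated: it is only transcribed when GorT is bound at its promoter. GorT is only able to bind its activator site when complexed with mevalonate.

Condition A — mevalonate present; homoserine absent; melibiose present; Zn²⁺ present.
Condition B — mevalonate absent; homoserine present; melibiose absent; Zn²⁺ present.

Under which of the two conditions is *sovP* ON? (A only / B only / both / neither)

Condition A:
Mevalonate is present, so GorT is active.
No repressor is bound and GorT is active, so *zorH* is transcribed.
So ZorH is produced and active.
Homoserine is absent, so TorT is inactive.
Melibiose is present, so HolH is inactive.
With no repressor bound, *kosT* is transcribed.
So KosT is produced and active.
Zn²⁺ is present, so OrvH is inactive.
With repressor KosT bound, *sovP* is not transcribed.
→ *sovP* is OFF in A.
Condition B:
Mevalonate is absent, so GorT is inactive.
Required activator GorT is absent, so *zorH* is not transcribed.
So ZorH is not produced.
Homoserine is present, so TorT is active.
Melibiose is absent, so HolH is active.
With repressor TorT bound, *kosT* is not transcribed.
So KosT is not produced.
Zn²⁺ is present, so OrvH is inactive.
Required activator ZorH is absent, so *sovP* is not transcribed.
→ *sovP* is OFF in B.

neither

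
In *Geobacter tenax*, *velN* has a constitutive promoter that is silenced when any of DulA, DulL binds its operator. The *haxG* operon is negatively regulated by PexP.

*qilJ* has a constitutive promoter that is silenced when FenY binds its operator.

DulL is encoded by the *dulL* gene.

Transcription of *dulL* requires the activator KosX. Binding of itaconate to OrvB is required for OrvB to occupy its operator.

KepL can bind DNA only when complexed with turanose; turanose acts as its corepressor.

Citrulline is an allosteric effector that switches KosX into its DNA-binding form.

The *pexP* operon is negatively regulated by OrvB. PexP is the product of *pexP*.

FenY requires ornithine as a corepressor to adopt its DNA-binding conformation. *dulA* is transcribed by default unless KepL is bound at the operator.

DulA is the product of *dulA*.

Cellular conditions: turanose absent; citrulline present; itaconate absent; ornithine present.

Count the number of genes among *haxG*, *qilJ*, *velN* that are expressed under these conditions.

Itaconate is absent, so OrvB is inactive.
With no repressor bound, *pexP* is transcribed.
So PexP is produced and active.
With repressor PexP bound, *haxG* is not transcribed.
→ *haxG* is OFF.
Ornithine is present, so FenY is active.
With repressor FenY bound, *qilJ* is not transcribed.
→ *qilJ* is OFF.
Turanose is absent, so KepL is inactive.
With no repressor bound, *dulA* is transcribed.
So DulA is produced and active.
Citrulline is present, so KosX is active.
No repressor is bound and KosX is active, so *dulL* is transcribed.
So DulL is produced and active.
With repressor DulA bound, *velN* is not transcribed.
→ *velN* is OFF.
0 of the 3 genes are transcribed.

0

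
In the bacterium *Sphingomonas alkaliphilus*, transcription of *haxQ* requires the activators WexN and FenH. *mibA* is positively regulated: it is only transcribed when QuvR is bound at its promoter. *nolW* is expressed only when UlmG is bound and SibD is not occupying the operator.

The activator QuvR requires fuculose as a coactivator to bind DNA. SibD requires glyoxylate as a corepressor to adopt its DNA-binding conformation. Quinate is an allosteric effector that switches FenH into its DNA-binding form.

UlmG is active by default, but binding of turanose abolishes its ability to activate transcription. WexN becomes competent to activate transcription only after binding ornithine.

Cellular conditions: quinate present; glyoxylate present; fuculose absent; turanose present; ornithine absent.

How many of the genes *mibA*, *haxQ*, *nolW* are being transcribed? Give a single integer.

Fuculose is absent, so QuvR is inactive.
Required activator QuvR is absent, so *mibA* is not transcribed.
→ *mibA* is OFF.
Ornithine is absent, so WexN is inactive.
Quinate is present, so FenH is active.
Required activator WexN is absent, so *haxQ* is not transcribed.
→ *haxQ* is OFF.
Glyoxylate is present, so SibD is active.
Turanose is present, so UlmG is inactive.
With repressor SibD bound, *nolW* is not transcribed.
→ *nolW* is OFF.
0 of the 3 genes are transcribed.

0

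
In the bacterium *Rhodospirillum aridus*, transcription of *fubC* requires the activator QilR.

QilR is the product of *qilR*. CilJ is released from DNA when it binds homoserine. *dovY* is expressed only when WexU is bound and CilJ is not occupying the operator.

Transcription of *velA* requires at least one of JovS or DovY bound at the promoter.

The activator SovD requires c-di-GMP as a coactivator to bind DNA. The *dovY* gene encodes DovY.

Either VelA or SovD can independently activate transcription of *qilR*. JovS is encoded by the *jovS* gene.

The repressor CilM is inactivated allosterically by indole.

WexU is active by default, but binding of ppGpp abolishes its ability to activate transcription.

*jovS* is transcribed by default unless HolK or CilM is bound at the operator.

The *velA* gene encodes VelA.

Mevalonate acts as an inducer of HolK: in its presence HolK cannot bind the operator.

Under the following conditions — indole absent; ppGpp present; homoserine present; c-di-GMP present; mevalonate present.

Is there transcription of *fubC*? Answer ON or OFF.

ON

Mevalonate is present, so HolK is inactive.
Indole is absent, so CilM is active.
With repressor CilM bound, *jovS* is not transcribed.
So JovS is not produced.
Homoserine is present, so CilJ is inactive.
ppGpp is present, so WexU is inactive.
Required activator WexU is absent, so *dovY* is not transcribed.
So DovY is not produced.
No activator is available at the *velA* promoter, so *velA* is not transcribed.
So VelA is not produced.
c-di-GMP is present, so SovD is active.
Activator SovD is present, so *qilR* is transcribed.
So QilR is produced and active.
No repressor is bound and QilR is active, so *fubC* is transcribed.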